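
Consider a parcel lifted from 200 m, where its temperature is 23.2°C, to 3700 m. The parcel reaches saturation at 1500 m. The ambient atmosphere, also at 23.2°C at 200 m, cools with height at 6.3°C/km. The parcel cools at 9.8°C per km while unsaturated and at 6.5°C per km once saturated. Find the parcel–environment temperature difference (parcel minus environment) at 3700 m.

Parcel:
  Dry to 1500 m: -9.8 × 1.3 km = -12.74°C, so T = 10.46°C.
  Saturated to 3700 m: -6.5 × 2.2 km = -14.3°C, so T = -3.84°C.
Environment:
  Environment to 3700 m: -6.3 × 3.5 km = -22.05°C, so T = 1.15°C.
T_parcel − T_env = -3.84 − 1.15 = -4.99°C

-4.99°C (parcel cooler than environment)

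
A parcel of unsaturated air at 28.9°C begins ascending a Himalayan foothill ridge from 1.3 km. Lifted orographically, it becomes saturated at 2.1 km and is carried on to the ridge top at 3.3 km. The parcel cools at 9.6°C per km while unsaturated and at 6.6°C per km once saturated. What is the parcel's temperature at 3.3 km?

13.3°C

1300–2100 m, dry: Δz = 0.8 km ⇒ ΔT = -7.68°C; T = 21.22°C
2100–3300 m, saturated: Δz = 1.2 km ⇒ ΔT = -7.92°C; T = 13.3°C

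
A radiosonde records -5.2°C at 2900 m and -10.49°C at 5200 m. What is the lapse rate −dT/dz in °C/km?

2.3°C/km

Γ = −ΔT/Δz = (-5.2 − (-10.49)) / (5200 − 2900) m
  = 5.29°C / 2.3 km = 2.3°C/km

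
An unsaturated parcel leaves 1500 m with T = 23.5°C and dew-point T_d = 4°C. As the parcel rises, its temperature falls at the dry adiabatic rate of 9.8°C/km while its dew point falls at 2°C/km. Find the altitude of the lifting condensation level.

T and T_d converge at 9.8 − 2 = 7.8°C per km
Height above start = (23.5 − 4) / 7.8 = 2.5 km
LCL altitude = 1500 m + 2500 m = 4000 m

4000 m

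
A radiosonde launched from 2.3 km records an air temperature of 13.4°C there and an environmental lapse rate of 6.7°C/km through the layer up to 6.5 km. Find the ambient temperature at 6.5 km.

2300–6500 m, environmental: Δz = 4.2 km ⇒ ΔT = -28.14°C; T = -14.74°C

-14.74°C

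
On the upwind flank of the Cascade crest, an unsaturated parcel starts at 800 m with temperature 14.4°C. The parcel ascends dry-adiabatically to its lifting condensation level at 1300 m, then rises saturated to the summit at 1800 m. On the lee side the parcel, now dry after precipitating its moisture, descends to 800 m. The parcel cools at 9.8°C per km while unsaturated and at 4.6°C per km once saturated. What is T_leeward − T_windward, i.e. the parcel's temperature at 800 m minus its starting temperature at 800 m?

800 → 1300 m (dry, 9.8°C/km): ΔT = -9.8 × 0.5 = -4.9°C → T = 9.5°C
1300 → 1800 m (saturated, 4.6°C/km): ΔT = -4.6 × 0.5 = -2.3°C → T = 7.2°C
1800 → 800 m (dry descent, 9.8°C/km): ΔT = +9.8 × 1 = +9.8°C → T = 17°C
Net change vs windward start: 17 − 14.4 = +2.6°C

+2.6°C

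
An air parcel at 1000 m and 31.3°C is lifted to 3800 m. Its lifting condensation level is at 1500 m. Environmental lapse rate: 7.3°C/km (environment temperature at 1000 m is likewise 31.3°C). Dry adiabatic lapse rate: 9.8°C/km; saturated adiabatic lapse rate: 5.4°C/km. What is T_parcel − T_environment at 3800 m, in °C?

+3.12°C (parcel warmer than environment)

Parcel:
  1000 → 1500 m (dry, 9.8°C/km): ΔT = -9.8 × 0.5 = -4.9°C → T = 26.4°C
  1500 → 3800 m (saturated, 5.4°C/km): ΔT = -5.4 × 2.3 = -12.42°C → T = 13.98°C
Environment:
  1000 → 3800 m (environment, 7.3°C/km): ΔT = -7.3 × 2.8 = -20.44°C → T = 10.86°C
T_parcel − T_env = 13.98 − 10.86 = +3.12°C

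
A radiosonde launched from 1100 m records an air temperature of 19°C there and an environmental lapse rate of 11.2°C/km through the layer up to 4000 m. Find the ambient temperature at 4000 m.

-13.48°C

From 1100 m to 4000 m (environmental): cools by 11.2 × 2.9 = 32.48°C, giving -13.48°C.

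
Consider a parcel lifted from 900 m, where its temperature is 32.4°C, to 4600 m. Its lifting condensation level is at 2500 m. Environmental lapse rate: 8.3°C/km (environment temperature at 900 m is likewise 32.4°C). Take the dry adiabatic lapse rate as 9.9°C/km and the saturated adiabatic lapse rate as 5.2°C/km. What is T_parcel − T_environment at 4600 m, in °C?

Parcel:
  Dry to 2500 m: -9.9 × 1.6 km = -15.84°C, so T = 16.56°C.
  Saturated to 4600 m: -5.2 × 2.1 km = -10.92°C, so T = 5.64°C.
Environment:
  Environment to 4600 m: -8.3 × 3.7 km = -30.71°C, so T = 1.69°C.
T_parcel − T_env = 5.64 − 1.69 = +3.95°C

+3.95°C (parcel warmer than environment)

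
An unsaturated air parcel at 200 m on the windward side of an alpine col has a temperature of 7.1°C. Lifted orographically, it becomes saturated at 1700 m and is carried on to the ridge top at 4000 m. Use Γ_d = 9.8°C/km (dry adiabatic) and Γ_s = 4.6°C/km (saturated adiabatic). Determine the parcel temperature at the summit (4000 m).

From 200 m to 1700 m (dry): cools by 9.8 × 1.5 = 14.7°C, giving -7.6°C.
From 1700 m to 4000 m (saturated): cools by 4.6 × 2.3 = 10.58°C, giving -18.18°C.

-18.18°C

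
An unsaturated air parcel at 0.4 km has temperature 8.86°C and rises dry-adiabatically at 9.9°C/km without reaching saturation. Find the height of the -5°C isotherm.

Height above start = (8.86 − (-5)) / 9.9 = 1.4 km
Altitude = 400 m + 1400 m = 1800 m

1.8 km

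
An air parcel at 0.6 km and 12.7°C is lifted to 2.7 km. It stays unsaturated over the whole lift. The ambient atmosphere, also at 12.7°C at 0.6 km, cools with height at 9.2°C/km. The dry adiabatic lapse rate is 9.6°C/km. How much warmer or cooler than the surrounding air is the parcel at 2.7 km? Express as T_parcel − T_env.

Parcel:
  600 → 2700 m (dry, 9.6°C/km): ΔT = -9.6 × 2.1 = -20.16°C → T = -7.46°C
Environment:
  600 → 2700 m (environment, 9.2°C/km): ΔT = -9.2 × 2.1 = -19.32°C → T = -6.62°C
T_parcel − T_env = -7.46 − (-6.62) = -0.84°C

-0.84°C (parcel cooler than environment)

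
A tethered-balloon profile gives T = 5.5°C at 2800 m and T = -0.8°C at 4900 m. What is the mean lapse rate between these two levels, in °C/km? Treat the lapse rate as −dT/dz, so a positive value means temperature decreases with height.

3°C/km

Γ = −ΔT/Δz = (5.5 − (-0.8)) / (4900 − 2800) m
  = 6.3°C / 2.1 km = 3°C/km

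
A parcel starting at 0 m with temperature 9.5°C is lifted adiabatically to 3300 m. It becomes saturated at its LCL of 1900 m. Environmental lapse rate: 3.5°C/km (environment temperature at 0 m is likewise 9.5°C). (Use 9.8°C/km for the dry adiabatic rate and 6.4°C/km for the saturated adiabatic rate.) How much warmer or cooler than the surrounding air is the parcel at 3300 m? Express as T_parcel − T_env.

Parcel:
  Dry to 1900 m: -9.8 × 1.9 km = -18.62°C, so T = -9.12°C.
  Saturated to 3300 m: -6.4 × 1.4 km = -8.96°C, so T = -18.08°C.
Environment:
  Environment to 3300 m: -3.5 × 3.3 km = -11.55°C, so T = -2.05°C.
T_parcel − T_env = -18.08 − (-2.05) = -16.03°C

-16.03°C (parcel cooler than environment)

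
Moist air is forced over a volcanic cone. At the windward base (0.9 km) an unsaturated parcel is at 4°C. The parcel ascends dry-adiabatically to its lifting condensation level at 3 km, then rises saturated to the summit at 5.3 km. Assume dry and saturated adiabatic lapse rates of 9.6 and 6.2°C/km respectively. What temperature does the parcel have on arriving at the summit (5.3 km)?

900 → 3000 m (dry, 9.6°C/km): ΔT = -9.6 × 2.1 = -20.16°C → T = -16.16°C
3000 → 5300 m (saturated, 6.2°C/km): ΔT = -6.2 × 2.3 = -14.26°C → T = -30.42°C

-30.42°C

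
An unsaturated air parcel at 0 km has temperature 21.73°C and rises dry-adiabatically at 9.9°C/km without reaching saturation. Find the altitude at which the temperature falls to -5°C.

2.7 km

Height above start = (21.73 − (-5)) / 9.9 = 2.7 km
Altitude = 0 m + 2700 m = 2700 m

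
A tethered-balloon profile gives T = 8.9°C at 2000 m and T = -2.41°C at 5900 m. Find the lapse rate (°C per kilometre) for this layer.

2.9°C/km

Γ = −ΔT/Δz = (8.9 − (-2.41)) / (5900 − 2000) m
  = 11.31°C / 3.9 km = 2.9°C/km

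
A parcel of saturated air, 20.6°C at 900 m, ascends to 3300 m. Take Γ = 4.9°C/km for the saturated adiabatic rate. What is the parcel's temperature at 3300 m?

From 900 m to 3300 m (saturated adiabatic): cools by 4.9 × 2.4 = 11.76°C, giving 8.84°C.

8.84°C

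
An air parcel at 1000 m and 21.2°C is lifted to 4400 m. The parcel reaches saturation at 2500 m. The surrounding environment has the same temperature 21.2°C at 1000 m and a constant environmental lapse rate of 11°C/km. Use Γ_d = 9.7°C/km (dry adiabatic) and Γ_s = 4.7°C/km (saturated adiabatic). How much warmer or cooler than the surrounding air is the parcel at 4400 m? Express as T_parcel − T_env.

+13.92°C (parcel warmer than environment)

Parcel:
  From 1000 m to 2500 m (dry): cools by 9.7 × 1.5 = 14.55°C, giving 6.65°C.
  From 2500 m to 4400 m (saturated): cools by 4.7 × 1.9 = 8.93°C, giving -2.28°C.
Environment:
  From 1000 m to 4400 m (environment): cools by 11 × 3.4 = 37.4°C, giving -16.2°C.
T_parcel − T_env = -2.28 − (-16.2) = +13.92°C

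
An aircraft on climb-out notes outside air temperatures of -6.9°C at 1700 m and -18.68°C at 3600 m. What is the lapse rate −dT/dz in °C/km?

Γ = −ΔT/Δz = (-6.9 − (-18.68)) / (3600 − 1700) m
  = 11.78°C / 1.9 km = 6.2°C/km

6.2°C/km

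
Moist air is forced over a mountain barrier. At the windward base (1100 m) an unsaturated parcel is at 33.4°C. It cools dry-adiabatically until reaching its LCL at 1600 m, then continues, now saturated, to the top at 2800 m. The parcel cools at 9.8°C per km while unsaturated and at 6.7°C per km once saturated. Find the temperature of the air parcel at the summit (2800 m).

Dry to 1600 m: -9.8 × 0.5 km = -4.9°C, so T = 28.5°C.
Saturated to 2800 m: -6.7 × 1.2 km = -8.04°C, so T = 20.46°C.

20.46°C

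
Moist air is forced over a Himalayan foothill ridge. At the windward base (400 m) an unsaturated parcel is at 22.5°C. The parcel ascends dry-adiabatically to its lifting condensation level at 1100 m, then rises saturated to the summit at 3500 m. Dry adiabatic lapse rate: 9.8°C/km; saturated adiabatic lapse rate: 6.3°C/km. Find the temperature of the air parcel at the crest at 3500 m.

0.52°C

From 400 m to 1100 m (dry): cools by 9.8 × 0.7 = 6.86°C, giving 15.64°C.
From 1100 m to 3500 m (saturated): cools by 6.3 × 2.4 = 15.12°C, giving 0.52°C.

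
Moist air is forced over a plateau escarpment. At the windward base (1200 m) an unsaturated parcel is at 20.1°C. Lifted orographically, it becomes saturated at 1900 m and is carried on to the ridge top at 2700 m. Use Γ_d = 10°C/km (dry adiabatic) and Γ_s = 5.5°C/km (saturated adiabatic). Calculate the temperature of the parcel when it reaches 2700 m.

1200–1900 m, dry: Δz = 0.7 km ⇒ ΔT = -7°C; T = 13.1°C
1900–2700 m, saturated: Δz = 0.8 km ⇒ ΔT = -4.4°C; T = 8.7°C

8.7°C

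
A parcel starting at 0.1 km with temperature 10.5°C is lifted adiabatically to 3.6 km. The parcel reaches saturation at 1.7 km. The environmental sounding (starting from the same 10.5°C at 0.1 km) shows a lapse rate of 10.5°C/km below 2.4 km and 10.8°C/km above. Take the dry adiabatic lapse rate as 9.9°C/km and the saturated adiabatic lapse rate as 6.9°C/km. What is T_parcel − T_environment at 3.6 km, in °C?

+8.16°C (parcel warmer than environment)

Parcel:
  100 → 1700 m (dry, 9.9°C/km): ΔT = -9.9 × 1.6 = -15.84°C → T = -5.34°C
  1700 → 3600 m (saturated, 6.9°C/km): ΔT = -6.9 × 1.9 = -13.11°C → T = -18.45°C
Environment:
  100 → 2400 m (environment, lower layer, 10.5°C/km): ΔT = -10.5 × 2.3 = -24.15°C → T = -13.65°C
  2400 → 3600 m (environment, upper layer, 10.8°C/km): ΔT = -10.8 × 1.2 = -12.96°C → T = -26.61°C
T_parcel − T_env = -18.45 − (-26.61) = +8.16°C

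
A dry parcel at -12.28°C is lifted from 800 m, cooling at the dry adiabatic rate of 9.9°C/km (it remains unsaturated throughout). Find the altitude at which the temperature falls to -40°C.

3600 m

Height above start = (-12.28 − (-40)) / 9.9 = 2.8 km
Altitude = 800 m + 2800 m = 3600 m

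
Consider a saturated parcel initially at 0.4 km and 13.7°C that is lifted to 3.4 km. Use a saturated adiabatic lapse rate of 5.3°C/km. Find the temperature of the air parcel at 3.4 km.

-2.2°C

From 400 m to 3400 m (saturated adiabatic): cools by 5.3 × 3 = 15.9°C, giving -2.2°C.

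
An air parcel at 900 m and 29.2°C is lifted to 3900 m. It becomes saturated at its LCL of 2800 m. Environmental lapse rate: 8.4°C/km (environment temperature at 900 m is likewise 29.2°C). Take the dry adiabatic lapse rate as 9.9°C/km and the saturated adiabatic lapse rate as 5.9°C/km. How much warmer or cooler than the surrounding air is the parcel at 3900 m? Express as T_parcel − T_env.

Parcel:
  900–2800 m, dry: Δz = 1.9 km ⇒ ΔT = -18.81°C; T = 10.39°C
  2800–3900 m, saturated: Δz = 1.1 km ⇒ ΔT = -6.49°C; T = 3.9°C
Environment:
  900–3900 m, environment: Δz = 3 km ⇒ ΔT = -25.2°C; T = 4°C
T_parcel − T_env = 3.9 − 4 = -0.1°C

-0.1°C (parcel cooler than environment)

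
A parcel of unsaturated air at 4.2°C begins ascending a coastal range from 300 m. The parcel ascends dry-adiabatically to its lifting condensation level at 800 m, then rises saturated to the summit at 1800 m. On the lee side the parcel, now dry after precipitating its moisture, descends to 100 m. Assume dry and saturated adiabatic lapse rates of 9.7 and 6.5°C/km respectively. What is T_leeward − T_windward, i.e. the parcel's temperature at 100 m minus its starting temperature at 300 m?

300–800 m, dry: Δz = 0.5 km ⇒ ΔT = -4.85°C; T = -0.65°C
800–1800 m, saturated: Δz = 1 km ⇒ ΔT = -6.5°C; T = -7.15°C
1800–100 m, dry descent: Δz = 1.7 km ⇒ ΔT = +16.49°C; T = 9.34°C
Net change vs windward start: 9.34 − 4.2 = +5.14°C

+5.14°C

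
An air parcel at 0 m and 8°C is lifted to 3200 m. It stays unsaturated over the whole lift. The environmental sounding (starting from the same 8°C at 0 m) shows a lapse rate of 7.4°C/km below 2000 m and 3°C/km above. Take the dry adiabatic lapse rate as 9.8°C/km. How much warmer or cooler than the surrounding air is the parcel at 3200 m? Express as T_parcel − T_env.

-12.96°C (parcel cooler than environment)

Parcel:
  From 0 m to 3200 m (dry): cools by 9.8 × 3.2 = 31.36°C, giving -23.36°C.
Environment:
  From 0 m to 2000 m (environment, lower layer): cools by 7.4 × 2 = 14.8°C, giving -6.8°C.
  From 2000 m to 3200 m (environment, upper layer): cools by 3 × 1.2 = 3.6°C, giving -10.4°C.
T_parcel − T_env = -23.36 − (-10.4) = -12.96°C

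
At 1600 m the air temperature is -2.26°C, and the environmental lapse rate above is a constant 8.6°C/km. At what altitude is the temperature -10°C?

2500 m

Height above start = (-2.26 − (-10)) / 8.6 = 0.9 km
Altitude = 1600 m + 900 m = 2500 m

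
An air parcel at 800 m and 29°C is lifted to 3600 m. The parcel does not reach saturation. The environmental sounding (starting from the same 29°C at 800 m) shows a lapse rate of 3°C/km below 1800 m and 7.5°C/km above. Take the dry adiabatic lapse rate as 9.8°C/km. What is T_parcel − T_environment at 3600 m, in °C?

-10.94°C (parcel cooler than environment)

Parcel:
  800–3600 m, dry: Δz = 2.8 km ⇒ ΔT = -27.44°C; T = 1.56°C
Environment:
  800–1800 m, environment, lower layer: Δz = 1 km ⇒ ΔT = -3°C; T = 26°C
  1800–3600 m, environment, upper layer: Δz = 1.8 km ⇒ ΔT = -13.5°C; T = 12.5°C
T_parcel − T_env = 1.56 − 12.5 = -10.94°C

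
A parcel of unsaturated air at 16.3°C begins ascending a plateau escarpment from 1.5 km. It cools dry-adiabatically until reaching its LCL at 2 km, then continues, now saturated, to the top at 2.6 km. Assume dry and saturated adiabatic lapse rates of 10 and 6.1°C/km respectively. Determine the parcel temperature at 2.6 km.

7.64°C

1500 → 2000 m (dry, 10°C/km): ΔT = -10 × 0.5 = -5°C → T = 11.3°C
2000 → 2600 m (saturated, 6.1°C/km): ΔT = -6.1 × 0.6 = -3.66°C → T = 7.64°C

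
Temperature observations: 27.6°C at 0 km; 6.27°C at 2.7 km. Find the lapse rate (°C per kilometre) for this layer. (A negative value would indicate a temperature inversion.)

7.9°C/km

Γ = −ΔT/Δz = (27.6 − 6.27) / (2700 − 0) m
  = 21.33°C / 2.7 km = 7.9°C/km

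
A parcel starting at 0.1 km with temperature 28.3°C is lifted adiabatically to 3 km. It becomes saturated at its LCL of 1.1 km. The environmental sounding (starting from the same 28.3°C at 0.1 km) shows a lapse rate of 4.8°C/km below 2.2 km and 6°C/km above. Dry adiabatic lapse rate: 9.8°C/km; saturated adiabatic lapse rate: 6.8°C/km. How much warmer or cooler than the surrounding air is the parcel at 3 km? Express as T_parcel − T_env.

-7.84°C (parcel cooler than environment)

Parcel:
  From 100 m to 1100 m (dry): cools by 9.8 × 1 = 9.8°C, giving 18.5°C.
  From 1100 m to 3000 m (saturated): cools by 6.8 × 1.9 = 12.92°C, giving 5.58°C.
Environment:
  From 100 m to 2200 m (environment, lower layer): cools by 4.8 × 2.1 = 10.08°C, giving 18.22°C.
  From 2200 m to 3000 m (environment, upper layer): cools by 6 × 0.8 = 4.8°C, giving 13.42°C.
T_parcel − T_env = 5.58 − 13.42 = -7.84°C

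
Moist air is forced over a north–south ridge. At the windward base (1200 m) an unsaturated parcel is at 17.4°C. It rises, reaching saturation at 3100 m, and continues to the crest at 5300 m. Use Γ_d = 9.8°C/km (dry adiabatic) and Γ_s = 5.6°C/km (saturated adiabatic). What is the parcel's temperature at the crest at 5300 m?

-13.54°C

Dry to 3100 m: -9.8 × 1.9 km = -18.62°C, so T = -1.22°C.
Saturated to 5300 m: -5.6 × 2.2 km = -12.32°C, so T = -13.54°C.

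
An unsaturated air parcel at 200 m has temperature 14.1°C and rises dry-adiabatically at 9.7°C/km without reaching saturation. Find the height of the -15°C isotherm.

3200 m

Height above start = (14.1 − (-15)) / 9.7 = 3 km
Altitude = 200 m + 3000 m = 3200 m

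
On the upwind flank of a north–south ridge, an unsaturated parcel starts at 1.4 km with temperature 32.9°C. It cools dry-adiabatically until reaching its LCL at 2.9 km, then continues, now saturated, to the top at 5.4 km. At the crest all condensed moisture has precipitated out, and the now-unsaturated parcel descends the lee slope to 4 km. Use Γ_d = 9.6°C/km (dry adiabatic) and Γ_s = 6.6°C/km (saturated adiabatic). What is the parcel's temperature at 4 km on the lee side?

From 1400 m to 2900 m (dry): cools by 9.6 × 1.5 = 14.4°C, giving 18.5°C.
From 2900 m to 5400 m (saturated): cools by 6.6 × 2.5 = 16.5°C, giving 2°C.
From 5400 m to 4000 m (dry descent): warms by 9.6 × 1.4 = 13.44°C, giving 15.44°C.

15.44°C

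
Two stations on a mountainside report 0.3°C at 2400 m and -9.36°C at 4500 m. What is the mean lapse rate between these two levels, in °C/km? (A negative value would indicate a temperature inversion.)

Γ = −ΔT/Δz = (0.3 − (-9.36)) / (4500 − 2400) m
  = 9.66°C / 2.1 km = 4.6°C/km

4.6°C/km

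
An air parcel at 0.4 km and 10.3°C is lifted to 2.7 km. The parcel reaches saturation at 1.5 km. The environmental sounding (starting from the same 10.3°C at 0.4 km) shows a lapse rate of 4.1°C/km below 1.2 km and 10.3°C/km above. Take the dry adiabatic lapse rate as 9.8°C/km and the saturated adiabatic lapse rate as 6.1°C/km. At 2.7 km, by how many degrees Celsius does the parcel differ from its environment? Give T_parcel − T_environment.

Parcel:
  From 400 m to 1500 m (dry): cools by 9.8 × 1.1 = 10.78°C, giving -0.48°C.
  From 1500 m to 2700 m (saturated): cools by 6.1 × 1.2 = 7.32°C, giving -7.8°C.
Environment:
  From 400 m to 1200 m (environment, lower layer): cools by 4.1 × 0.8 = 3.28°C, giving 7.02°C.
  From 1200 m to 2700 m (environment, upper layer): cools by 10.3 × 1.5 = 15.45°C, giving -8.43°C.
T_parcel − T_env = -7.8 − (-8.43) = +0.63°C

+0.63°C (parcel warmer than environment)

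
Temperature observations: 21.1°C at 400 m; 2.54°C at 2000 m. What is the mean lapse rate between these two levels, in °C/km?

11.6°C/km

Γ = −ΔT/Δz = (21.1 − 2.54) / (2000 − 400) m
  = 18.56°C / 1.6 km = 11.6°C/km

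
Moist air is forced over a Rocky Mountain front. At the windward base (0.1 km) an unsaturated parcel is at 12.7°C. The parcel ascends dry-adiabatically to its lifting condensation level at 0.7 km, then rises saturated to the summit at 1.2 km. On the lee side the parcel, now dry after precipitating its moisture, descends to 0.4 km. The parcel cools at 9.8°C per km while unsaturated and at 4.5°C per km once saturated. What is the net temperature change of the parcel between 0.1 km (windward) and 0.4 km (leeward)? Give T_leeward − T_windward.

100 → 700 m (dry, 9.8°C/km): ΔT = -9.8 × 0.6 = -5.88°C → T = 6.82°C
700 → 1200 m (saturated, 4.5°C/km): ΔT = -4.5 × 0.5 = -2.25°C → T = 4.57°C
1200 → 400 m (dry descent, 9.8°C/km): ΔT = +9.8 × 0.8 = +7.84°C → T = 12.41°C
Net change vs windward start: 12.41 − 12.7 = -0.29°C

-0.29°C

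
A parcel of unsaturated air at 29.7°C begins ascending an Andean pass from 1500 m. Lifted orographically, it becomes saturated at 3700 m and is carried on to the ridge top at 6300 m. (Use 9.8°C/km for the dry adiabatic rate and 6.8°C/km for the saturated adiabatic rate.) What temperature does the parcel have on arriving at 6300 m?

Dry to 3700 m: -9.8 × 2.2 km = -21.56°C, so T = 8.14°C.
Saturated to 6300 m: -6.8 × 2.6 km = -17.68°C, so T = -9.54°C.

-9.54°C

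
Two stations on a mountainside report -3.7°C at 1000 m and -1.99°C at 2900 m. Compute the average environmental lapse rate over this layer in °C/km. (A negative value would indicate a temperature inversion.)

-0.9°C/km

Γ = −ΔT/Δz = (-3.7 − (-1.99)) / (2900 − 1000) m
  = -1.71°C / 1.9 km = -0.9°C/km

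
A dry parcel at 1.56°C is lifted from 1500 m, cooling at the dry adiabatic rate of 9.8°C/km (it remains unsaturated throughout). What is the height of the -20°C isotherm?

3700 m

Height above start = (1.56 − (-20)) / 9.8 = 2.2 km
Altitude = 1500 m + 2200 m = 3700 m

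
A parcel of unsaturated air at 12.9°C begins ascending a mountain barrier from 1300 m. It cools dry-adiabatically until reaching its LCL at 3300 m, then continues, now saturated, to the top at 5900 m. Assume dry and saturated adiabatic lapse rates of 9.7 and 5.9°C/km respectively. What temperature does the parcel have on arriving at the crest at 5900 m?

From 1300 m to 3300 m (dry): cools by 9.7 × 2 = 19.4°C, giving -6.5°C.
From 3300 m to 5900 m (saturated): cools by 5.9 × 2.6 = 15.34°C, giving -21.84°C.

-21.84°C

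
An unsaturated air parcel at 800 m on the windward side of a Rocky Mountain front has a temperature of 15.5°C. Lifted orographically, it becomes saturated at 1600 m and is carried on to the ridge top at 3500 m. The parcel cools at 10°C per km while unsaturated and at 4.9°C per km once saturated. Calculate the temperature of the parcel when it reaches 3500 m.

800–1600 m, dry: Δz = 0.8 km ⇒ ΔT = -8°C; T = 7.5°C
1600–3500 m, saturated: Δz = 1.9 km ⇒ ΔT = -9.31°C; T = -1.81°C

-1.81°C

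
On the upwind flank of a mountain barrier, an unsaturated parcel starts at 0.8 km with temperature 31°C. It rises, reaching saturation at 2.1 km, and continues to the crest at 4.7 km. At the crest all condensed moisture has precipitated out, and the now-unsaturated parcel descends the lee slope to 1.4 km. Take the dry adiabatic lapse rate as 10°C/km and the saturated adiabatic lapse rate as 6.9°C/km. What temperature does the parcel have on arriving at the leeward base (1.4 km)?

800–2100 m, dry: Δz = 1.3 km ⇒ ΔT = -13°C; T = 18°C
2100–4700 m, saturated: Δz = 2.6 km ⇒ ΔT = -17.94°C; T = 0.06°C
4700–1400 m, dry descent: Δz = 3.3 km ⇒ ΔT = +33°C; T = 33.06°C

33.06°C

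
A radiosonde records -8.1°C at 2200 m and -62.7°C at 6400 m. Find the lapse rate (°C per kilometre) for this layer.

Γ = −ΔT/Δz = (-8.1 − (-62.7)) / (6400 − 2200) m
  = 54.6°C / 4.2 km = 13°C/km

13°C/km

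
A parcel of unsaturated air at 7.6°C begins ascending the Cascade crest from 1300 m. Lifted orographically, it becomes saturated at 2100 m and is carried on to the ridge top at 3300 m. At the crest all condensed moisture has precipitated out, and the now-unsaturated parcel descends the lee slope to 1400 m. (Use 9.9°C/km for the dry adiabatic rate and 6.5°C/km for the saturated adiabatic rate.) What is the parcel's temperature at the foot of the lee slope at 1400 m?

10.69°C

1300–2100 m, dry: Δz = 0.8 km ⇒ ΔT = -7.92°C; T = -0.32°C
2100–3300 m, saturated: Δz = 1.2 km ⇒ ΔT = -7.8°C; T = -8.12°C
3300–1400 m, dry descent: Δz = 1.9 km ⇒ ΔT = +18.81°C; T = 10.69°C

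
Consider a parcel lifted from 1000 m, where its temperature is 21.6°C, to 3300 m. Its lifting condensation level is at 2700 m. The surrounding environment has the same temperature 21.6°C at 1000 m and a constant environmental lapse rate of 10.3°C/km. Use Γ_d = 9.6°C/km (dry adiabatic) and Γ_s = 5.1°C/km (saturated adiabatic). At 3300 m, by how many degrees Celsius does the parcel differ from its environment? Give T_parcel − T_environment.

Parcel:
  Dry to 2700 m: -9.6 × 1.7 km = -16.32°C, so T = 5.28°C.
  Saturated to 3300 m: -5.1 × 0.6 km = -3.06°C, so T = 2.22°C.
Environment:
  Environment to 3300 m: -10.3 × 2.3 km = -23.69°C, so T = -2.09°C.
T_parcel − T_env = 2.22 − (-2.09) = +4.31°C

+4.31°C (parcel warmer than environment)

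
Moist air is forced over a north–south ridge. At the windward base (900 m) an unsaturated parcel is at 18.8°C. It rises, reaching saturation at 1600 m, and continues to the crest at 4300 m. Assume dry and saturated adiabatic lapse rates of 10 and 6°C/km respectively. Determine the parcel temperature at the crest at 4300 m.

Dry to 1600 m: -10 × 0.7 km = -7°C, so T = 11.8°C.
Saturated to 4300 m: -6 × 2.7 km = -16.2°C, so T = -4.4°C.

-4.4°C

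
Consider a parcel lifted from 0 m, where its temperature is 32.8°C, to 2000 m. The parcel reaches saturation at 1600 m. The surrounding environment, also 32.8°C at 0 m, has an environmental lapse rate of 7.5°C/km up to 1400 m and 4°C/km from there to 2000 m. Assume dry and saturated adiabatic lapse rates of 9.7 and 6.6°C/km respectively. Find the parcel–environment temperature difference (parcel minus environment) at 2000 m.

Parcel:
  0–1600 m, dry: Δz = 1.6 km ⇒ ΔT = -15.52°C; T = 17.28°C
  1600–2000 m, saturated: Δz = 0.4 km ⇒ ΔT = -2.64°C; T = 14.64°C
Environment:
  0–1400 m, environment, lower layer: Δz = 1.4 km ⇒ ΔT = -10.5°C; T = 22.3°C
  1400–2000 m, environment, upper layer: Δz = 0.6 km ⇒ ΔT = -2.4°C; T = 19.9°C
T_parcel − T_env = 14.64 − 19.9 = -5.26°C

-5.26°C (parcel cooler than environment)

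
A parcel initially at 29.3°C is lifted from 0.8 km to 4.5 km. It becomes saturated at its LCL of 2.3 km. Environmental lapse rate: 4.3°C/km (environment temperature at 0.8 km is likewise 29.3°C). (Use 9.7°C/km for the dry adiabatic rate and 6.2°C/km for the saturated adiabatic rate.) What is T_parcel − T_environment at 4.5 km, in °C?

Parcel:
  800 → 2300 m (dry, 9.7°C/km): ΔT = -9.7 × 1.5 = -14.55°C → T = 14.75°C
  2300 → 4500 m (saturated, 6.2°C/km): ΔT = -6.2 × 2.2 = -13.64°C → T = 1.11°C
Environment:
  800 → 4500 m (environment, 4.3°C/km): ΔT = -4.3 × 3.7 = -15.91°C → T = 13.39°C
T_parcel − T_env = 1.11 − 13.39 = -12.28°C

-12.28°C (parcel cooler than environment)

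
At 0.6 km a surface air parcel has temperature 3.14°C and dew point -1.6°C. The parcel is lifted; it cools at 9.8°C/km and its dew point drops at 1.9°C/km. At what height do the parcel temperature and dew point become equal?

1.2 km

T and T_d converge at 9.8 − 1.9 = 7.9°C per km
Height above start = (3.14 − (-1.6)) / 7.9 = 0.6 km
LCL altitude = 600 m + 600 m = 1200 m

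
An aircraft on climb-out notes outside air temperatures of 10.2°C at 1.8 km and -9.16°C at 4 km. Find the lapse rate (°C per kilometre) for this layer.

8.8°C/km

Γ = −ΔT/Δz = (10.2 − (-9.16)) / (4000 − 1800) m
  = 19.36°C / 2.2 km = 8.8°C/km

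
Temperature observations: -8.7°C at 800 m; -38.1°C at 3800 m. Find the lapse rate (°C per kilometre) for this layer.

9.8°C/km

Γ = −ΔT/Δz = (-8.7 − (-38.1)) / (3800 − 800) m
  = 29.4°C / 3 km = 9.8°C/km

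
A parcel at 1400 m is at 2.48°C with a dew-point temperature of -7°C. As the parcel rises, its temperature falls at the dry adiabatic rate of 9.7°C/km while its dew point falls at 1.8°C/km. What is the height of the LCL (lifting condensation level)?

T and T_d converge at 9.7 − 1.8 = 7.9°C per km
Height above start = (2.48 − (-7)) / 7.9 = 1.2 km
LCL altitude = 1400 m + 1200 m = 2600 m

2600 m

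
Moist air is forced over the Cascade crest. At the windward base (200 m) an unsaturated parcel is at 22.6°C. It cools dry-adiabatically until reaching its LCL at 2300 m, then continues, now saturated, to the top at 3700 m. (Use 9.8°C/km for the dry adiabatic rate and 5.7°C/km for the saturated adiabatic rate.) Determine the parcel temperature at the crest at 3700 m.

200 → 2300 m (dry, 9.8°C/km): ΔT = -9.8 × 2.1 = -20.58°C → T = 2.02°C
2300 → 3700 m (saturated, 5.7°C/km): ΔT = -5.7 × 1.4 = -7.98°C → T = -5.96°C

-5.96°C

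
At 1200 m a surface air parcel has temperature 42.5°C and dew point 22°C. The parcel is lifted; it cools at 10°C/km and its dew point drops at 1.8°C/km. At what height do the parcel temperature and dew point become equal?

3700 m

T and T_d converge at 10 − 1.8 = 8.2°C per km
Height above start = (42.5 − 22) / 8.2 = 2.5 km
LCL altitude = 1200 m + 2500 m = 3700 m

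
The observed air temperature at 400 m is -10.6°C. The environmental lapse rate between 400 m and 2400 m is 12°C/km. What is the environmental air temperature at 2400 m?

400–2400 m, environmental: Δz = 2 km ⇒ ΔT = -24°C; T = -34.6°C

-34.6°C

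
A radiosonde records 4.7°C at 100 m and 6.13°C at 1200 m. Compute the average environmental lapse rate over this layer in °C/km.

-1.3°C/km

Γ = −ΔT/Δz = (4.7 − 6.13) / (1200 − 100) m
  = -1.43°C / 1.1 km = -1.3°C/km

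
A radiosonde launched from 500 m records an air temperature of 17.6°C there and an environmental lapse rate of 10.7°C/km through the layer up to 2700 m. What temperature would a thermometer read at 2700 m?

-5.94°C

500–2700 m, environmental: Δz = 2.2 km ⇒ ΔT = -23.54°C; T = -5.94°C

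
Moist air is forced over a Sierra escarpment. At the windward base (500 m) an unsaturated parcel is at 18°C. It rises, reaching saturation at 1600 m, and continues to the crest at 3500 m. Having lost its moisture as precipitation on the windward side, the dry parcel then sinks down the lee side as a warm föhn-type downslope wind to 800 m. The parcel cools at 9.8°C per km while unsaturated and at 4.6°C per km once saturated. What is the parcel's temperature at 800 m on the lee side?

24.94°C

500 → 1600 m (dry, 9.8°C/km): ΔT = -9.8 × 1.1 = -10.78°C → T = 7.22°C
1600 → 3500 m (saturated, 4.6°C/km): ΔT = -4.6 × 1.9 = -8.74°C → T = -1.52°C
3500 → 800 m (dry descent, 9.8°C/km): ΔT = +9.8 × 2.7 = +26.46°C → T = 24.94°C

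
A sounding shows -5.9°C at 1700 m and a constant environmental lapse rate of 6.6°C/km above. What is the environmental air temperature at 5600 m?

-31.64°C

1700 → 5600 m (environmental, 6.6°C/km): ΔT = -6.6 × 3.9 = -25.74°C → T = -31.64°C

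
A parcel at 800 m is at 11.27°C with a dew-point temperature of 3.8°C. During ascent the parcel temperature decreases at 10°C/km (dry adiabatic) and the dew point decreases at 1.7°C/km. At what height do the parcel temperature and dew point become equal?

1700 m

T and T_d converge at 10 − 1.7 = 8.3°C per km
Height above start = (11.27 − 3.8) / 8.3 = 0.9 km
LCL altitude = 800 m + 900 m = 1700 m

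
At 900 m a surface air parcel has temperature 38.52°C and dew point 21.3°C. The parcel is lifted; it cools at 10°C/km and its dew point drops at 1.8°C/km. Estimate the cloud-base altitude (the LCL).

T and T_d converge at 10 − 1.8 = 8.2°C per km
Height above start = (38.52 − 21.3) / 8.2 = 2.1 km
LCL altitude = 900 m + 2100 m = 3000 m

3000 m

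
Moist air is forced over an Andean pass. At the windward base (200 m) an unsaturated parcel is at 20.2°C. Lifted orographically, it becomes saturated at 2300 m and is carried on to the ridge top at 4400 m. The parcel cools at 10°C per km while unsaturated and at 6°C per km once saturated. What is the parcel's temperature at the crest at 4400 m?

Dry to 2300 m: -10 × 2.1 km = -21°C, so T = -0.8°C.
Saturated to 4400 m: -6 × 2.1 km = -12.6°C, so T = -13.4°C.

-13.4°C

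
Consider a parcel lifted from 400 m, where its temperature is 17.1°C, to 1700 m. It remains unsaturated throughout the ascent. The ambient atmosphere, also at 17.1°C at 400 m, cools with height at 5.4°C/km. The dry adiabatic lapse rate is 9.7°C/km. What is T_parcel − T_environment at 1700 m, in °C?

-5.59°C (parcel cooler than environment)

Parcel:
  400–1700 m, dry: Δz = 1.3 km ⇒ ΔT = -12.61°C; T = 4.49°C
Environment:
  400–1700 m, environment: Δz = 1.3 km ⇒ ΔT = -7.02°C; T = 10.08°C
T_parcel − T_env = 4.49 − 10.08 = -5.59°C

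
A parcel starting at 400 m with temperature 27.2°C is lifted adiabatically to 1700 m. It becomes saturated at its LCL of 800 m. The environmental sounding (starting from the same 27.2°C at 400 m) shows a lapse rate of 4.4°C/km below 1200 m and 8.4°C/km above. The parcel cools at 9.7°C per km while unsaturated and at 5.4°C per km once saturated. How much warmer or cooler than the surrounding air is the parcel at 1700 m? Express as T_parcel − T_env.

-1.02°C (parcel cooler than environment)

Parcel:
  From 400 m to 800 m (dry): cools by 9.7 × 0.4 = 3.88°C, giving 23.32°C.
  From 800 m to 1700 m (saturated): cools by 5.4 × 0.9 = 4.86°C, giving 18.46°C.
Environment:
  From 400 m to 1200 m (environment, lower layer): cools by 4.4 × 0.8 = 3.52°C, giving 23.68°C.
  From 1200 m to 1700 m (environment, upper layer): cools by 8.4 × 0.5 = 4.2°C, giving 19.48°C.
T_parcel − T_env = 18.46 − 19.48 = -1.02°C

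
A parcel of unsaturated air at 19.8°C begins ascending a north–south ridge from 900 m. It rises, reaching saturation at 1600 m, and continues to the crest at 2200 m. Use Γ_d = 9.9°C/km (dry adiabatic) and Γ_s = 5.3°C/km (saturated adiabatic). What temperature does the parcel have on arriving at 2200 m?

Dry to 1600 m: -9.9 × 0.7 km = -6.93°C, so T = 12.87°C.
Saturated to 2200 m: -5.3 × 0.6 km = -3.18°C, so T = 9.69°C.

9.69°C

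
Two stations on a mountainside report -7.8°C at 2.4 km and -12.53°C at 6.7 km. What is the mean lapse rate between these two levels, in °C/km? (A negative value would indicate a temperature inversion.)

Γ = −ΔT/Δz = (-7.8 − (-12.53)) / (6700 − 2400) m
  = 4.73°C / 4.3 km = 1.1°C/km

1.1°C/km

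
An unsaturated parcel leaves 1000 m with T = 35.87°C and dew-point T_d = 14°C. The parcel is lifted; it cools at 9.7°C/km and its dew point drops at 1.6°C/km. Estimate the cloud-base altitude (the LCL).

T and T_d converge at 9.7 − 1.6 = 8.1°C per km
Height above start = (35.87 − 14) / 8.1 = 2.7 km
LCL altitude = 1000 m + 2700 m = 3700 m

3700 m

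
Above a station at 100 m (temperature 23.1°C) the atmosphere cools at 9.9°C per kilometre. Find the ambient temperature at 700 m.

17.16°C

100 → 700 m (environmental, 9.9°C/km): ΔT = -9.9 × 0.6 = -5.94°C → T = 17.16°C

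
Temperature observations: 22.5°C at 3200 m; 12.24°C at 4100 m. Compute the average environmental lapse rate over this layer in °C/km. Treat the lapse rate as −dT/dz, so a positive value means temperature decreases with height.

Γ = −ΔT/Δz = (22.5 − 12.24) / (4100 − 3200) m
  = 10.26°C / 0.9 km = 11.4°C/km

11.4°C/km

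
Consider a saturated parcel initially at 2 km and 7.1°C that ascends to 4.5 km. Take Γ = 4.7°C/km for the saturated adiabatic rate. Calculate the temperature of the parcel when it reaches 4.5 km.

From 2000 m to 4500 m (saturated adiabatic): cools by 4.7 × 2.5 = 11.75°C, giving -4.65°C.

-4.65°C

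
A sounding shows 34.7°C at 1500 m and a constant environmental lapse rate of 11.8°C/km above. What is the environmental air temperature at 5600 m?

1500 → 5600 m (environmental, 11.8°C/km): ΔT = -11.8 × 4.1 = -48.38°C → T = -13.68°C

-13.68°C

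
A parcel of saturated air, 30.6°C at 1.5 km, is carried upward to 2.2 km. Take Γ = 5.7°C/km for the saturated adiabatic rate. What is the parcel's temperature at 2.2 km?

Saturated adiabatic to 2200 m: -5.7 × 0.7 km = -3.99°C, so T = 26.61°C.

26.61°C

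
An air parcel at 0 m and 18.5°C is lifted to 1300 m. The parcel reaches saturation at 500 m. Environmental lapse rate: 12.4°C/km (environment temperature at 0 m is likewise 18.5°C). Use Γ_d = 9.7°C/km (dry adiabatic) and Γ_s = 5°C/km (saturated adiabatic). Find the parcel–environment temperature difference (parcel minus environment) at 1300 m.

+7.27°C (parcel warmer than environment)

Parcel:
  From 0 m to 500 m (dry): cools by 9.7 × 0.5 = 4.85°C, giving 13.65°C.
  From 500 m to 1300 m (saturated): cools by 5 × 0.8 = 4°C, giving 9.65°C.
Environment:
  From 0 m to 1300 m (environment): cools by 12.4 × 1.3 = 16.12°C, giving 2.38°C.
T_parcel − T_env = 9.65 − 2.38 = +7.27°C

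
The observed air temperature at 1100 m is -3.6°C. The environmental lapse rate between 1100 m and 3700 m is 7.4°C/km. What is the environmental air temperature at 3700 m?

1100 → 3700 m (environmental, 7.4°C/km): ΔT = -7.4 × 2.6 = -19.24°C → T = -22.84°C

-22.84°C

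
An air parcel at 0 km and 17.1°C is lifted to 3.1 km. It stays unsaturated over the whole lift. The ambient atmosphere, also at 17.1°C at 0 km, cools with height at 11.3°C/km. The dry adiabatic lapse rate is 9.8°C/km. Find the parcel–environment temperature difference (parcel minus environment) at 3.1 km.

Parcel:
  0–3100 m, dry: Δz = 3.1 km ⇒ ΔT = -30.38°C; T = -13.28°C
Environment:
  0–3100 m, environment: Δz = 3.1 km ⇒ ΔT = -35.03°C; T = -17.93°C
T_parcel − T_env = -13.28 − (-17.93) = +4.65°C

+4.65°C (parcel warmer than environment)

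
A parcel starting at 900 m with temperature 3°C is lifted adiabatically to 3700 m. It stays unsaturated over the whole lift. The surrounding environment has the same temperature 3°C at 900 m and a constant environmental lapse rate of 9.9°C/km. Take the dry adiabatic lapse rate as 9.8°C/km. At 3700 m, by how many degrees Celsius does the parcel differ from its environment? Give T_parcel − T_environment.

Parcel:
  From 900 m to 3700 m (dry): cools by 9.8 × 2.8 = 27.44°C, giving -24.44°C.
Environment:
  From 900 m to 3700 m (environment): cools by 9.9 × 2.8 = 27.72°C, giving -24.72°C.
T_parcel − T_env = -24.44 − (-24.72) = +0.28°C

+0.28°C (parcel warmer than environment)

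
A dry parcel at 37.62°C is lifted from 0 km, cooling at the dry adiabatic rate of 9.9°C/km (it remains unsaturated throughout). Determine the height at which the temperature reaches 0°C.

Height above start = (37.62 − 0) / 9.9 = 3.8 km
Altitude = 0 m + 3800 m = 3800 m

3.8 km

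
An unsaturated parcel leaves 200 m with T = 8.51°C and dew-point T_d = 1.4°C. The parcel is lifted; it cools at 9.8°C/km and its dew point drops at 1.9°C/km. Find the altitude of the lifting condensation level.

1100 m

T and T_d converge at 9.8 − 1.9 = 7.9°C per km
Height above start = (8.51 − 1.4) / 7.9 = 0.9 km
LCL altitude = 200 m + 900 m = 1100 m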